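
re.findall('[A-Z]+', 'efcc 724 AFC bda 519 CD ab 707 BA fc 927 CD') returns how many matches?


Pattern '[A-Z]+' finds one or more uppercase letters.
Text: 'efcc 724 AFC bda 519 CD ab 707 BA fc 927 CD'
Scanning for matches:
  Match 1: 'AFC'
  Match 2: 'CD'
  Match 3: 'BA'
  Match 4: 'CD'
Total matches: 4

4


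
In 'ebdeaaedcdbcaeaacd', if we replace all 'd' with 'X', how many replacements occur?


re.sub('d', 'X', text) replaces every occurrence of 'd' with 'X'.
Text: 'ebdeaaedcdbcaeaacd'
Scanning for 'd':
  pos 2: 'd' -> replacement #1
  pos 7: 'd' -> replacement #2
  pos 9: 'd' -> replacement #3
  pos 17: 'd' -> replacement #4
Total replacements: 4

4


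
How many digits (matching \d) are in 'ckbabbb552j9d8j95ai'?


\d matches any digit 0-9.
Scanning 'ckbabbb552j9d8j95ai':
  pos 7: '5' -> DIGIT
  pos 8: '5' -> DIGIT
  pos 9: '2' -> DIGIT
  pos 11: '9' -> DIGIT
  pos 13: '8' -> DIGIT
  pos 15: '9' -> DIGIT
  pos 16: '5' -> DIGIT
Digits found: ['5', '5', '2', '9', '8', '9', '5']
Total: 7

7


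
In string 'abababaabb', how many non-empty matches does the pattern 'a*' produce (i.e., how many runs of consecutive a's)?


Pattern 'a*' matches zero or more a's. We want non-empty runs of consecutive a's.
String: 'abababaabb'
Walking through the string to find runs of a's:
  Run 1: positions 0-0 -> 'a'
  Run 2: positions 2-2 -> 'a'
  Run 3: positions 4-4 -> 'a'
  Run 4: positions 6-7 -> 'aa'
Non-empty runs found: ['a', 'a', 'a', 'aa']
Count: 4

4


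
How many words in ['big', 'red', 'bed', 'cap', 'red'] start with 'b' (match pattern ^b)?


Pattern ^b anchors to start of word. Check which words begin with 'b':
  'big' -> MATCH (starts with 'b')
  'red' -> no
  'bed' -> MATCH (starts with 'b')
  'cap' -> no
  'red' -> no
Matching words: ['big', 'bed']
Count: 2

2


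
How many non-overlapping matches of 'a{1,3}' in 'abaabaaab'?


Pattern 'a{1,3}' matches between 1 and 3 consecutive a's (greedy).
String: 'abaabaaab'
Finding runs of a's and applying greedy matching:
  Run at pos 0: 'a' (length 1)
  Run at pos 2: 'aa' (length 2)
  Run at pos 5: 'aaa' (length 3)
Matches: ['a', 'aa', 'aaa']
Count: 3

3


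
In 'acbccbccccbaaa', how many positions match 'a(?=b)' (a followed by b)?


Lookahead 'a(?=b)' matches 'a' only when followed by 'b'.
String: 'acbccbccccbaaa'
Checking each position where char is 'a':
  pos 0: 'a' -> no (next='c')
  pos 11: 'a' -> no (next='a')
  pos 12: 'a' -> no (next='a')
Matching positions: []
Count: 0

0


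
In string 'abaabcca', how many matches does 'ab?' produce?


Pattern 'ab?' matches 'a' optionally followed by 'b'.
String: 'abaabcca'
Scanning left to right for 'a' then checking next char:
  Match 1: 'ab' (a followed by b)
  Match 2: 'a' (a not followed by b)
  Match 3: 'ab' (a followed by b)
  Match 4: 'a' (a not followed by b)
Total matches: 4

4


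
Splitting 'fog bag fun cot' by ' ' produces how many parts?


Splitting by ' ' breaks the string at each occurrence of the separator.
Text: 'fog bag fun cot'
Parts after split:
  Part 1: 'fog'
  Part 2: 'bag'
  Part 3: 'fun'
  Part 4: 'cot'
Total parts: 4

4


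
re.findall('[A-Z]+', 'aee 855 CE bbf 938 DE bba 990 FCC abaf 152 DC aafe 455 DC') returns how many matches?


Pattern '[A-Z]+' finds one or more uppercase letters.
Text: 'aee 855 CE bbf 938 DE bba 990 FCC abaf 152 DC aafe 455 DC'
Scanning for matches:
  Match 1: 'CE'
  Match 2: 'DE'
  Match 3: 'FCC'
  Match 4: 'DC'
  Match 5: 'DC'
Total matches: 5

5


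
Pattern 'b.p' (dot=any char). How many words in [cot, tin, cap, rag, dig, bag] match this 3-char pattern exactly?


Pattern 'b.p' means: starts with 'b', any single char, ends with 'p'.
Checking each word (must be exactly 3 chars):
  'cot' (len=3): no
  'tin' (len=3): no
  'cap' (len=3): no
  'rag' (len=3): no
  'dig' (len=3): no
  'bag' (len=3): no
Matching words: []
Total: 0

0


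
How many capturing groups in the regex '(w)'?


To count capturing groups, count each '(' that starts a group.
Pattern: '(w)'
Walking through the pattern:
  Position 0: '(' -> group #1
Total capturing groups: 1

1


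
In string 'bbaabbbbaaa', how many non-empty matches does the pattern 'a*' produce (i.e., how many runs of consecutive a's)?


Pattern 'a*' matches zero or more a's. We want non-empty runs of consecutive a's.
String: 'bbaabbbbaaa'
Walking through the string to find runs of a's:
  Run 1: positions 2-3 -> 'aa'
  Run 2: positions 8-10 -> 'aaa'
Non-empty runs found: ['aa', 'aaa']
Count: 2

2


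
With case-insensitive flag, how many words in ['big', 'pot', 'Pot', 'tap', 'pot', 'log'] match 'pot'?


Case-insensitive matching: compare each word's lowercase form to 'pot'.
  'big' -> lower='big' -> no
  'pot' -> lower='pot' -> MATCH
  'Pot' -> lower='pot' -> MATCH
  'tap' -> lower='tap' -> no
  'pot' -> lower='pot' -> MATCH
  'log' -> lower='log' -> no
Matches: ['pot', 'Pot', 'pot']
Count: 3

3


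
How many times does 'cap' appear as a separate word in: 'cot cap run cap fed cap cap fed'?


Scanning each word for exact match 'cap':
  Word 1: 'cot' -> no
  Word 2: 'cap' -> MATCH
  Word 3: 'run' -> no
  Word 4: 'cap' -> MATCH
  Word 5: 'fed' -> no
  Word 6: 'cap' -> MATCH
  Word 7: 'cap' -> MATCH
  Word 8: 'fed' -> no
Total matches: 4

4


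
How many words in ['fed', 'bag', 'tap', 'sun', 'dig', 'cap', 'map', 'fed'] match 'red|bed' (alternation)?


Alternation 'red|bed' matches either 'red' or 'bed'.
Checking each word:
  'fed' -> no
  'bag' -> no
  'tap' -> no
  'sun' -> no
  'dig' -> no
  'cap' -> no
  'map' -> no
  'fed' -> no
Matches: []
Count: 0

0


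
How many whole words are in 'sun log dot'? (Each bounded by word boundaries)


Word boundaries (\b) mark the start/end of each word.
Text: 'sun log dot'
Splitting by whitespace:
  Word 1: 'sun'
  Word 2: 'log'
  Word 3: 'dot'
Total whole words: 3

3


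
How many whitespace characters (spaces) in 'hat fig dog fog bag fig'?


\s matches whitespace characters (spaces, tabs, etc.).
Text: 'hat fig dog fog bag fig'
This text has 6 words separated by spaces.
Number of spaces = number of words - 1 = 6 - 1 = 5

5


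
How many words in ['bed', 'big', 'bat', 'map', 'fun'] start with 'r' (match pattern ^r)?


Pattern ^r anchors to start of word. Check which words begin with 'r':
  'bed' -> no
  'big' -> no
  'bat' -> no
  'map' -> no
  'fun' -> no
Matching words: []
Count: 0

0


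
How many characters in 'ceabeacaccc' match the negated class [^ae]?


Negated class [^ae] matches any char NOT in {a, e}
Scanning 'ceabeacaccc':
  pos 0: 'c' -> MATCH
  pos 1: 'e' -> no (excluded)
  pos 2: 'a' -> no (excluded)
  pos 3: 'b' -> MATCH
  pos 4: 'e' -> no (excluded)
  pos 5: 'a' -> no (excluded)
  pos 6: 'c' -> MATCH
  pos 7: 'a' -> no (excluded)
  pos 8: 'c' -> MATCH
  pos 9: 'c' -> MATCH
  pos 10: 'c' -> MATCH
Total matches: 6

6


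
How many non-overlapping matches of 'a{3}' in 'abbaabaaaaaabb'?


Pattern 'a{3}' matches exactly 3 consecutive a's (greedy, non-overlapping).
String: 'abbaabaaaaaabb'
Scanning for runs of a's:
  Run at pos 0: 'a' (length 1) -> 0 match(es)
  Run at pos 3: 'aa' (length 2) -> 0 match(es)
  Run at pos 6: 'aaaaaa' (length 6) -> 2 match(es)
Matches found: ['aaa', 'aaa']
Total: 2

2


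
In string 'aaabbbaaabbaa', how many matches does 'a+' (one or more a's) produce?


Pattern 'a+' matches one or more consecutive a's.
String: 'aaabbbaaabbaa'
Scanning for runs of a:
  Match 1: 'aaa' (length 3)
  Match 2: 'aaa' (length 3)
  Match 3: 'aa' (length 2)
Total matches: 3

3


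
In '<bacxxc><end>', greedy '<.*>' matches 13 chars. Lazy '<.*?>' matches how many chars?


Greedy '<.*>' tries to match as MUCH as possible.
Lazy '<.*?>' tries to match as LITTLE as possible.

String: '<bacxxc><end>'
Greedy '<.*>' starts at first '<' and extends to the LAST '>': '<bacxxc><end>' (13 chars)
Lazy '<.*?>' starts at first '<' and stops at the FIRST '>': '<bacxxc>' (8 chars)

8


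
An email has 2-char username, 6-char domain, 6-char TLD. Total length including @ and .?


An email address has format: username@domain.tld
Username length: 2
'@' character: 1
Domain length: 6
'.' character: 1
TLD length: 6
Total = 2 + 1 + 6 + 1 + 6 = 16

16


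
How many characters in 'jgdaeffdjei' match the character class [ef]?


Character class [ef] matches any of: {e, f}
Scanning string 'jgdaeffdjei' character by character:
  pos 0: 'j' -> no
  pos 1: 'g' -> no
  pos 2: 'd' -> no
  pos 3: 'a' -> no
  pos 4: 'e' -> MATCH
  pos 5: 'f' -> MATCH
  pos 6: 'f' -> MATCH
  pos 7: 'd' -> no
  pos 8: 'j' -> no
  pos 9: 'e' -> MATCH
  pos 10: 'i' -> no
Total matches: 4

4


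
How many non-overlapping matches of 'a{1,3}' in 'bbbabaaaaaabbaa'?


Pattern 'a{1,3}' matches between 1 and 3 consecutive a's (greedy).
String: 'bbbabaaaaaabbaa'
Finding runs of a's and applying greedy matching:
  Run at pos 3: 'a' (length 1)
  Run at pos 5: 'aaaaaa' (length 6)
  Run at pos 13: 'aa' (length 2)
Matches: ['a', 'aaa', 'aaa', 'aa']
Count: 4

4


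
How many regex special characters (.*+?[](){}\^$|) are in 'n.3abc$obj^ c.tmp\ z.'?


Regex special characters are: . * + ? [ ] ( ) { } \ ^ $ |
Scanning 'n.3abc$obj^ c.tmp\ z.':
  pos 1: '.' -> SPECIAL
  pos 6: '$' -> SPECIAL
  pos 10: '^' -> SPECIAL
  pos 13: '.' -> SPECIAL
  pos 17: '\' -> SPECIAL
  pos 20: '.' -> SPECIAL
Special chars found: ['.', '$', '^', '.', '\\', '.']
Total: 6

6


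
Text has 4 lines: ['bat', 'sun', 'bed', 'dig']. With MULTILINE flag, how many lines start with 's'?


With MULTILINE flag, ^ matches the start of each line.
Lines: ['bat', 'sun', 'bed', 'dig']
Checking which lines start with 's':
  Line 1: 'bat' -> no
  Line 2: 'sun' -> MATCH
  Line 3: 'bed' -> no
  Line 4: 'dig' -> no
Matching lines: ['sun']
Count: 1

1


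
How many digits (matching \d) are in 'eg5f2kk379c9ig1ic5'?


\d matches any digit 0-9.
Scanning 'eg5f2kk379c9ig1ic5':
  pos 2: '5' -> DIGIT
  pos 4: '2' -> DIGIT
  pos 7: '3' -> DIGIT
  pos 8: '7' -> DIGIT
  pos 9: '9' -> DIGIT
  pos 11: '9' -> DIGIT
  pos 14: '1' -> DIGIT
  pos 17: '5' -> DIGIT
Digits found: ['5', '2', '3', '7', '9', '9', '1', '5']
Total: 8

8


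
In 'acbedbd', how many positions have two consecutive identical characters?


Looking for consecutive identical characters in 'acbedbd':
  pos 0-1: 'a' vs 'c' -> different
  pos 1-2: 'c' vs 'b' -> different
  pos 2-3: 'b' vs 'e' -> different
  pos 3-4: 'e' vs 'd' -> different
  pos 4-5: 'd' vs 'b' -> different
  pos 5-6: 'b' vs 'd' -> different
Consecutive identical pairs: []
Count: 0

0


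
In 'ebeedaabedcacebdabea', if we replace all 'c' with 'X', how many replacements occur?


re.sub('c', 'X', text) replaces every occurrence of 'c' with 'X'.
Text: 'ebeedaabedcacebdabea'
Scanning for 'c':
  pos 10: 'c' -> replacement #1
  pos 12: 'c' -> replacement #2
Total replacements: 2

2


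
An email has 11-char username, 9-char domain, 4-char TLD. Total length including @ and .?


An email address has format: username@domain.tld
Username length: 11
'@' character: 1
Domain length: 9
'.' character: 1
TLD length: 4
Total = 11 + 1 + 9 + 1 + 4 = 26

26


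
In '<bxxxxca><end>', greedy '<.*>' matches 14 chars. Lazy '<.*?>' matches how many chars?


Greedy '<.*>' tries to match as MUCH as possible.
Lazy '<.*?>' tries to match as LITTLE as possible.

String: '<bxxxxca><end>'
Greedy '<.*>' starts at first '<' and extends to the LAST '>': '<bxxxxca><end>' (14 chars)
Lazy '<.*?>' starts at first '<' and stops at the FIRST '>': '<bxxxxca>' (9 chars)

9


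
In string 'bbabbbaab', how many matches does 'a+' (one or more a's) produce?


Pattern 'a+' matches one or more consecutive a's.
String: 'bbabbbaab'
Scanning for runs of a:
  Match 1: 'a' (length 1)
  Match 2: 'aa' (length 2)
Total matches: 2

2


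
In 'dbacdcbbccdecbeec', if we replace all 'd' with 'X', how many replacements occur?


re.sub('d', 'X', text) replaces every occurrence of 'd' with 'X'.
Text: 'dbacdcbbccdecbeec'
Scanning for 'd':
  pos 0: 'd' -> replacement #1
  pos 4: 'd' -> replacement #2
  pos 10: 'd' -> replacement #3
Total replacements: 3

3


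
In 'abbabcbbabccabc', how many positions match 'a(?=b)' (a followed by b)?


Lookahead 'a(?=b)' matches 'a' only when followed by 'b'.
String: 'abbabcbbabccabc'
Checking each position where char is 'a':
  pos 0: 'a' -> MATCH (next='b')
  pos 3: 'a' -> MATCH (next='b')
  pos 8: 'a' -> MATCH (next='b')
  pos 12: 'a' -> MATCH (next='b')
Matching positions: [0, 3, 8, 12]
Count: 4

4


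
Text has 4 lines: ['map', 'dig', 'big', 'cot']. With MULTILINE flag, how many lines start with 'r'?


With MULTILINE flag, ^ matches the start of each line.
Lines: ['map', 'dig', 'big', 'cot']
Checking which lines start with 'r':
  Line 1: 'map' -> no
  Line 2: 'dig' -> no
  Line 3: 'big' -> no
  Line 4: 'cot' -> no
Matching lines: []
Count: 0

0


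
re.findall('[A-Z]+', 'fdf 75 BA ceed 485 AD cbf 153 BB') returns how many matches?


Pattern '[A-Z]+' finds one or more uppercase letters.
Text: 'fdf 75 BA ceed 485 AD cbf 153 BB'
Scanning for matches:
  Match 1: 'BA'
  Match 2: 'AD'
  Match 3: 'BB'
Total matches: 3

3


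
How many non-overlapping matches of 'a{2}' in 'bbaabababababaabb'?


Pattern 'a{2}' matches exactly 2 consecutive a's (greedy, non-overlapping).
String: 'bbaabababababaabb'
Scanning for runs of a's:
  Run at pos 2: 'aa' (length 2) -> 1 match(es)
  Run at pos 5: 'a' (length 1) -> 0 match(es)
  Run at pos 7: 'a' (length 1) -> 0 match(es)
  Run at pos 9: 'a' (length 1) -> 0 match(es)
  Run at pos 11: 'a' (length 1) -> 0 match(es)
  Run at pos 13: 'aa' (length 2) -> 1 match(es)
Matches found: ['aa', 'aa']
Total: 2

2


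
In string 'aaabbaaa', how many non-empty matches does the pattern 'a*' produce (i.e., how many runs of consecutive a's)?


Pattern 'a*' matches zero or more a's. We want non-empty runs of consecutive a's.
String: 'aaabbaaa'
Walking through the string to find runs of a's:
  Run 1: positions 0-2 -> 'aaa'
  Run 2: positions 5-7 -> 'aaa'
Non-empty runs found: ['aaa', 'aaa']
Count: 2

2


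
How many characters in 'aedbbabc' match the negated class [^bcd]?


Negated class [^bcd] matches any char NOT in {b, c, d}
Scanning 'aedbbabc':
  pos 0: 'a' -> MATCH
  pos 1: 'e' -> MATCH
  pos 2: 'd' -> no (excluded)
  pos 3: 'b' -> no (excluded)
  pos 4: 'b' -> no (excluded)
  pos 5: 'a' -> MATCH
  pos 6: 'b' -> no (excluded)
  pos 7: 'c' -> no (excluded)
Total matches: 3

3


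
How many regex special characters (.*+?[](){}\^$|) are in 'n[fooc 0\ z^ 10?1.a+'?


Regex special characters are: . * + ? [ ] ( ) { } \ ^ $ |
Scanning 'n[fooc 0\ z^ 10?1.a+':
  pos 1: '[' -> SPECIAL
  pos 8: '\' -> SPECIAL
  pos 11: '^' -> SPECIAL
  pos 15: '?' -> SPECIAL
  pos 17: '.' -> SPECIAL
  pos 19: '+' -> SPECIAL
Special chars found: ['[', '\\', '^', '?', '.', '+']
Total: 6

6


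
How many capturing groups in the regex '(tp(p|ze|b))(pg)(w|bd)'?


To count capturing groups, count each '(' that starts a group.
Pattern: '(tp(p|ze|b))(pg)(w|bd)'
Walking through the pattern:
  Position 0: '(' -> group #1
  Position 3: '(' -> group #2
  Position 12: '(' -> group #3
  Position 16: '(' -> group #4
Total capturing groups: 4

4


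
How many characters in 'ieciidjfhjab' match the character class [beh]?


Character class [beh] matches any of: {b, e, h}
Scanning string 'ieciidjfhjab' character by character:
  pos 0: 'i' -> no
  pos 1: 'e' -> MATCH
  pos 2: 'c' -> no
  pos 3: 'i' -> no
  pos 4: 'i' -> no
  pos 5: 'd' -> no
  pos 6: 'j' -> no
  pos 7: 'f' -> no
  pos 8: 'h' -> MATCH
  pos 9: 'j' -> no
  pos 10: 'a' -> no
  pos 11: 'b' -> MATCH
Total matches: 3

3


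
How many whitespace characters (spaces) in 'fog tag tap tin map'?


\s matches whitespace characters (spaces, tabs, etc.).
Text: 'fog tag tap tin map'
This text has 5 words separated by spaces.
Number of spaces = number of words - 1 = 5 - 1 = 4

4


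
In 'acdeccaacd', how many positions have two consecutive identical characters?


Looking for consecutive identical characters in 'acdeccaacd':
  pos 0-1: 'a' vs 'c' -> different
  pos 1-2: 'c' vs 'd' -> different
  pos 2-3: 'd' vs 'e' -> different
  pos 3-4: 'e' vs 'c' -> different
  pos 4-5: 'c' vs 'c' -> MATCH ('cc')
  pos 5-6: 'c' vs 'a' -> different
  pos 6-7: 'a' vs 'a' -> MATCH ('aa')
  pos 7-8: 'a' vs 'c' -> different
  pos 8-9: 'c' vs 'd' -> different
Consecutive identical pairs: ['cc', 'aa']
Count: 2

2


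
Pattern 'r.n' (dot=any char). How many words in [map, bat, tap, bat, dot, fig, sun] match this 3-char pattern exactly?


Pattern 'r.n' means: starts with 'r', any single char, ends with 'n'.
Checking each word (must be exactly 3 chars):
  'map' (len=3): no
  'bat' (len=3): no
  'tap' (len=3): no
  'bat' (len=3): no
  'dot' (len=3): no
  'fig' (len=3): no
  'sun' (len=3): no
Matching words: []
Total: 0

0


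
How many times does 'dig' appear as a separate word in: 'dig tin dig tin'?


Scanning each word for exact match 'dig':
  Word 1: 'dig' -> MATCH
  Word 2: 'tin' -> no
  Word 3: 'dig' -> MATCH
  Word 4: 'tin' -> no
Total matches: 2

2


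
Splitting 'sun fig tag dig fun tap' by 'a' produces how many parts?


Splitting by 'a' breaks the string at each occurrence of the separator.
Text: 'sun fig tag dig fun tap'
Parts after split:
  Part 1: 'sun fig t'
  Part 2: 'g dig fun t'
  Part 3: 'p'
Total parts: 3

3


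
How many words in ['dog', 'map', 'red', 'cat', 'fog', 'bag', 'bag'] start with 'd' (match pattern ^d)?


Pattern ^d anchors to start of word. Check which words begin with 'd':
  'dog' -> MATCH (starts with 'd')
  'map' -> no
  'red' -> no
  'cat' -> no
  'fog' -> no
  'bag' -> no
  'bag' -> no
Matching words: ['dog']
Count: 1

1


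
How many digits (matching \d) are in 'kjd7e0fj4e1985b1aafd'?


\d matches any digit 0-9.
Scanning 'kjd7e0fj4e1985b1aafd':
  pos 3: '7' -> DIGIT
  pos 5: '0' -> DIGIT
  pos 8: '4' -> DIGIT
  pos 10: '1' -> DIGIT
  pos 11: '9' -> DIGIT
  pos 12: '8' -> DIGIT
  pos 13: '5' -> DIGIT
  pos 15: '1' -> DIGIT
Digits found: ['7', '0', '4', '1', '9', '8', '5', '1']
Total: 8

8


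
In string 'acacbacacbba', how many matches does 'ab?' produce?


Pattern 'ab?' matches 'a' optionally followed by 'b'.
String: 'acacbacacbba'
Scanning left to right for 'a' then checking next char:
  Match 1: 'a' (a not followed by b)
  Match 2: 'a' (a not followed by b)
  Match 3: 'a' (a not followed by b)
  Match 4: 'a' (a not followed by b)
  Match 5: 'a' (a not followed by b)
Total matches: 5

5


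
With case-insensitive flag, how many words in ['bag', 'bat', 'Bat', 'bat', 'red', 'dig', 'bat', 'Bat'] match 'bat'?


Case-insensitive matching: compare each word's lowercase form to 'bat'.
  'bag' -> lower='bag' -> no
  'bat' -> lower='bat' -> MATCH
  'Bat' -> lower='bat' -> MATCH
  'bat' -> lower='bat' -> MATCH
  'red' -> lower='red' -> no
  'dig' -> lower='dig' -> no
  'bat' -> lower='bat' -> MATCH
  'Bat' -> lower='bat' -> MATCH
Matches: ['bat', 'Bat', 'bat', 'bat', 'Bat']
Count: 5

5


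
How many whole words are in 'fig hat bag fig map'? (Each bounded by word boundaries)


Word boundaries (\b) mark the start/end of each word.
Text: 'fig hat bag fig map'
Splitting by whitespace:
  Word 1: 'fig'
  Word 2: 'hat'
  Word 3: 'bag'
  Word 4: 'fig'
  Word 5: 'map'
Total whole words: 5

5


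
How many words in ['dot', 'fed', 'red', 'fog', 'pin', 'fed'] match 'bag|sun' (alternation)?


Alternation 'bag|sun' matches either 'bag' or 'sun'.
Checking each word:
  'dot' -> no
  'fed' -> no
  'red' -> no
  'fog' -> no
  'pin' -> no
  'fed' -> no
Matches: []
Count: 0

0


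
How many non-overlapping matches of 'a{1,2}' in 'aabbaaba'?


Pattern 'a{1,2}' matches between 1 and 2 consecutive a's (greedy).
String: 'aabbaaba'
Finding runs of a's and applying greedy matching:
  Run at pos 0: 'aa' (length 2)
  Run at pos 4: 'aa' (length 2)
  Run at pos 7: 'a' (length 1)
Matches: ['aa', 'aa', 'a']
Count: 3

3


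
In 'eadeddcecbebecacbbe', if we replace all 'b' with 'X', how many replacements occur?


re.sub('b', 'X', text) replaces every occurrence of 'b' with 'X'.
Text: 'eadeddcecbebecacbbe'
Scanning for 'b':
  pos 9: 'b' -> replacement #1
  pos 11: 'b' -> replacement #2
  pos 16: 'b' -> replacement #3
  pos 17: 'b' -> replacement #4
Total replacements: 4

4


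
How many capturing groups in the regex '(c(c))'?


To count capturing groups, count each '(' that starts a group.
Pattern: '(c(c))'
Walking through the pattern:
  Position 0: '(' -> group #1
  Position 2: '(' -> group #2
Total capturing groups: 2

2


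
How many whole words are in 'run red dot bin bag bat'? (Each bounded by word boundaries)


Word boundaries (\b) mark the start/end of each word.
Text: 'run red dot bin bag bat'
Splitting by whitespace:
  Word 1: 'run'
  Word 2: 'red'
  Word 3: 'dot'
  Word 4: 'bin'
  Word 5: 'bag'
  Word 6: 'bat'
Total whole words: 6

6


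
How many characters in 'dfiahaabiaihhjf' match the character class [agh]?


Character class [agh] matches any of: {a, g, h}
Scanning string 'dfiahaabiaihhjf' character by character:
  pos 0: 'd' -> no
  pos 1: 'f' -> no
  pos 2: 'i' -> no
  pos 3: 'a' -> MATCH
  pos 4: 'h' -> MATCH
  pos 5: 'a' -> MATCH
  pos 6: 'a' -> MATCH
  pos 7: 'b' -> no
  pos 8: 'i' -> no
  pos 9: 'a' -> MATCH
  pos 10: 'i' -> no
  pos 11: 'h' -> MATCH
  pos 12: 'h' -> MATCH
  pos 13: 'j' -> no
  pos 14: 'f' -> no
Total matches: 7

7


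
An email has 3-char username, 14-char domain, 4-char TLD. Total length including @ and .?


An email address has format: username@domain.tld
Username length: 3
'@' character: 1
Domain length: 14
'.' character: 1
TLD length: 4
Total = 3 + 1 + 14 + 1 + 4 = 23

23


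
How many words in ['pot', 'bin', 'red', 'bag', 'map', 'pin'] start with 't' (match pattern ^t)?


Pattern ^t anchors to start of word. Check which words begin with 't':
  'pot' -> no
  'bin' -> no
  'red' -> no
  'bag' -> no
  'map' -> no
  'pin' -> no
Matching words: []
Count: 0

0


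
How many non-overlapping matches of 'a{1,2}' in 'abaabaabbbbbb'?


Pattern 'a{1,2}' matches between 1 and 2 consecutive a's (greedy).
String: 'abaabaabbbbbb'
Finding runs of a's and applying greedy matching:
  Run at pos 0: 'a' (length 1)
  Run at pos 2: 'aa' (length 2)
  Run at pos 5: 'aa' (length 2)
Matches: ['a', 'aa', 'aa']
Count: 3

3


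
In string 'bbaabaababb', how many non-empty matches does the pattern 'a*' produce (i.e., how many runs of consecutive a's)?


Pattern 'a*' matches zero or more a's. We want non-empty runs of consecutive a's.
String: 'bbaabaababb'
Walking through the string to find runs of a's:
  Run 1: positions 2-3 -> 'aa'
  Run 2: positions 5-6 -> 'aa'
  Run 3: positions 8-8 -> 'a'
Non-empty runs found: ['aa', 'aa', 'a']
Count: 3

3


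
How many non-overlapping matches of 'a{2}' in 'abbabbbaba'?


Pattern 'a{2}' matches exactly 2 consecutive a's (greedy, non-overlapping).
String: 'abbabbbaba'
Scanning for runs of a's:
  Run at pos 0: 'a' (length 1) -> 0 match(es)
  Run at pos 3: 'a' (length 1) -> 0 match(es)
  Run at pos 7: 'a' (length 1) -> 0 match(es)
  Run at pos 9: 'a' (length 1) -> 0 match(es)
Matches found: []
Total: 0

0


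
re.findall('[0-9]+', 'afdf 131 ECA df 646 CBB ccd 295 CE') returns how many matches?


Pattern '[0-9]+' finds one or more digits.
Text: 'afdf 131 ECA df 646 CBB ccd 295 CE'
Scanning for matches:
  Match 1: '131'
  Match 2: '646'
  Match 3: '295'
Total matches: 3

3


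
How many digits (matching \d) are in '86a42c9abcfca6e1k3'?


\d matches any digit 0-9.
Scanning '86a42c9abcfca6e1k3':
  pos 0: '8' -> DIGIT
  pos 1: '6' -> DIGIT
  pos 3: '4' -> DIGIT
  pos 4: '2' -> DIGIT
  pos 6: '9' -> DIGIT
  pos 13: '6' -> DIGIT
  pos 15: '1' -> DIGIT
  pos 17: '3' -> DIGIT
Digits found: ['8', '6', '4', '2', '9', '6', '1', '3']
Total: 8

8


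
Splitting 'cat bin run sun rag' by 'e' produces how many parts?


Splitting by 'e' breaks the string at each occurrence of the separator.
Text: 'cat bin run sun rag'
Parts after split:
  Part 1: 'cat bin run sun rag'
Total parts: 1

1


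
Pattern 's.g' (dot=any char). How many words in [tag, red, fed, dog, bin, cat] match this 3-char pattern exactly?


Pattern 's.g' means: starts with 's', any single char, ends with 'g'.
Checking each word (must be exactly 3 chars):
  'tag' (len=3): no
  'red' (len=3): no
  'fed' (len=3): no
  'dog' (len=3): no
  'bin' (len=3): no
  'cat' (len=3): no
Matching words: []
Total: 0

0


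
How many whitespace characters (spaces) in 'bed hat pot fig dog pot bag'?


\s matches whitespace characters (spaces, tabs, etc.).
Text: 'bed hat pot fig dog pot bag'
This text has 7 words separated by spaces.
Number of spaces = number of words - 1 = 7 - 1 = 6

6


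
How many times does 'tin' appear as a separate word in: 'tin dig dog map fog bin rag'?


Scanning each word for exact match 'tin':
  Word 1: 'tin' -> MATCH
  Word 2: 'dig' -> no
  Word 3: 'dog' -> no
  Word 4: 'map' -> no
  Word 5: 'fog' -> no
  Word 6: 'bin' -> no
  Word 7: 'rag' -> no
Total matches: 1

1


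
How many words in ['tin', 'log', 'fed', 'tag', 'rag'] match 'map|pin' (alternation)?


Alternation 'map|pin' matches either 'map' or 'pin'.
Checking each word:
  'tin' -> no
  'log' -> no
  'fed' -> no
  'tag' -> no
  'rag' -> no
Matches: []
Count: 0

0


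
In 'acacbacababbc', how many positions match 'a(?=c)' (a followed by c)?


Lookahead 'a(?=c)' matches 'a' only when followed by 'c'.
String: 'acacbacababbc'
Checking each position where char is 'a':
  pos 0: 'a' -> MATCH (next='c')
  pos 2: 'a' -> MATCH (next='c')
  pos 5: 'a' -> MATCH (next='c')
  pos 7: 'a' -> no (next='b')
  pos 9: 'a' -> no (next='b')
Matching positions: [0, 2, 5]
Count: 3

3


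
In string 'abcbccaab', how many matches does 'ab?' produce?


Pattern 'ab?' matches 'a' optionally followed by 'b'.
String: 'abcbccaab'
Scanning left to right for 'a' then checking next char:
  Match 1: 'ab' (a followed by b)
  Match 2: 'a' (a not followed by b)
  Match 3: 'ab' (a followed by b)
Total matches: 3

3


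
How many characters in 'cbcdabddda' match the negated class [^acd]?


Negated class [^acd] matches any char NOT in {a, c, d}
Scanning 'cbcdabddda':
  pos 0: 'c' -> no (excluded)
  pos 1: 'b' -> MATCH
  pos 2: 'c' -> no (excluded)
  pos 3: 'd' -> no (excluded)
  pos 4: 'a' -> no (excluded)
  pos 5: 'b' -> MATCH
  pos 6: 'd' -> no (excluded)
  pos 7: 'd' -> no (excluded)
  pos 8: 'd' -> no (excluded)
  pos 9: 'a' -> no (excluded)
Total matches: 2

2


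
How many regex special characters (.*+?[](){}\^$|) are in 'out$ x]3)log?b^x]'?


Regex special characters are: . * + ? [ ] ( ) { } \ ^ $ |
Scanning 'out$ x]3)log?b^x]':
  pos 3: '$' -> SPECIAL
  pos 6: ']' -> SPECIAL
  pos 8: ')' -> SPECIAL
  pos 12: '?' -> SPECIAL
  pos 14: '^' -> SPECIAL
  pos 16: ']' -> SPECIAL
Special chars found: ['$', ']', ')', '?', '^', ']']
Total: 6

6


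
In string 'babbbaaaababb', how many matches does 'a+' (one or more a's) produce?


Pattern 'a+' matches one or more consecutive a's.
String: 'babbbaaaababb'
Scanning for runs of a:
  Match 1: 'a' (length 1)
  Match 2: 'aaaa' (length 4)
  Match 3: 'a' (length 1)
Total matches: 3

3


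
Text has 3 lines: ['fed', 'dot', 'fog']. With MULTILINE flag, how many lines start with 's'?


With MULTILINE flag, ^ matches the start of each line.
Lines: ['fed', 'dot', 'fog']
Checking which lines start with 's':
  Line 1: 'fed' -> no
  Line 2: 'dot' -> no
  Line 3: 'fog' -> no
Matching lines: []
Count: 0

0


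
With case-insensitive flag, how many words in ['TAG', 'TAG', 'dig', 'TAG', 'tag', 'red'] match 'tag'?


Case-insensitive matching: compare each word's lowercase form to 'tag'.
  'TAG' -> lower='tag' -> MATCH
  'TAG' -> lower='tag' -> MATCH
  'dig' -> lower='dig' -> no
  'TAG' -> lower='tag' -> MATCH
  'tag' -> lower='tag' -> MATCH
  'red' -> lower='red' -> no
Matches: ['TAG', 'TAG', 'TAG', 'tag']
Count: 4

4


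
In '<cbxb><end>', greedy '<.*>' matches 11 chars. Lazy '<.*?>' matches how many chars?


Greedy '<.*>' tries to match as MUCH as possible.
Lazy '<.*?>' tries to match as LITTLE as possible.

String: '<cbxb><end>'
Greedy '<.*>' starts at first '<' and extends to the LAST '>': '<cbxb><end>' (11 chars)
Lazy '<.*?>' starts at first '<' and stops at the FIRST '>': '<cbxb>' (6 chars)

6


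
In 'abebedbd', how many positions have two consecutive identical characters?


Looking for consecutive identical characters in 'abebedbd':
  pos 0-1: 'a' vs 'b' -> different
  pos 1-2: 'b' vs 'e' -> different
  pos 2-3: 'e' vs 'b' -> different
  pos 3-4: 'b' vs 'e' -> different
  pos 4-5: 'e' vs 'd' -> different
  pos 5-6: 'd' vs 'b' -> different
  pos 6-7: 'b' vs 'd' -> different
Consecutive identical pairs: []
Count: 0

0


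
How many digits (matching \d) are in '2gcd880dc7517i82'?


\d matches any digit 0-9.
Scanning '2gcd880dc7517i82':
  pos 0: '2' -> DIGIT
  pos 4: '8' -> DIGIT
  pos 5: '8' -> DIGIT
  pos 6: '0' -> DIGIT
  pos 9: '7' -> DIGIT
  pos 10: '5' -> DIGIT
  pos 11: '1' -> DIGIT
  pos 12: '7' -> DIGIT
  pos 14: '8' -> DIGIT
  pos 15: '2' -> DIGIT
Digits found: ['2', '8', '8', '0', '7', '5', '1', '7', '8', '2']
Total: 10

10


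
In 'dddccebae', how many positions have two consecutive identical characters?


Looking for consecutive identical characters in 'dddccebae':
  pos 0-1: 'd' vs 'd' -> MATCH ('dd')
  pos 1-2: 'd' vs 'd' -> MATCH ('dd')
  pos 2-3: 'd' vs 'c' -> different
  pos 3-4: 'c' vs 'c' -> MATCH ('cc')
  pos 4-5: 'c' vs 'e' -> different
  pos 5-6: 'e' vs 'b' -> different
  pos 6-7: 'b' vs 'a' -> different
  pos 7-8: 'a' vs 'e' -> different
Consecutive identical pairs: ['dd', 'dd', 'cc']
Count: 3

3


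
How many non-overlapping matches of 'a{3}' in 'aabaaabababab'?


Pattern 'a{3}' matches exactly 3 consecutive a's (greedy, non-overlapping).
String: 'aabaaabababab'
Scanning for runs of a's:
  Run at pos 0: 'aa' (length 2) -> 0 match(es)
  Run at pos 3: 'aaa' (length 3) -> 1 match(es)
  Run at pos 7: 'a' (length 1) -> 0 match(es)
  Run at pos 9: 'a' (length 1) -> 0 match(es)
  Run at pos 11: 'a' (length 1) -> 0 match(es)
Matches found: ['aaa']
Total: 1

1


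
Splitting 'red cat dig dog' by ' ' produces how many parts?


Splitting by ' ' breaks the string at each occurrence of the separator.
Text: 'red cat dig dog'
Parts after split:
  Part 1: 'red'
  Part 2: 'cat'
  Part 3: 'dig'
  Part 4: 'dog'
Total parts: 4

4


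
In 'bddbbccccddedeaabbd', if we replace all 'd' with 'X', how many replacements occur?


re.sub('d', 'X', text) replaces every occurrence of 'd' with 'X'.
Text: 'bddbbccccddedeaabbd'
Scanning for 'd':
  pos 1: 'd' -> replacement #1
  pos 2: 'd' -> replacement #2
  pos 9: 'd' -> replacement #3
  pos 10: 'd' -> replacement #4
  pos 12: 'd' -> replacement #5
  pos 18: 'd' -> replacement #6
Total replacements: 6

6


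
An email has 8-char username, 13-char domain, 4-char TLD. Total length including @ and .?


An email address has format: username@domain.tld
Username length: 8
'@' character: 1
Domain length: 13
'.' character: 1
TLD length: 4
Total = 8 + 1 + 13 + 1 + 4 = 27

27


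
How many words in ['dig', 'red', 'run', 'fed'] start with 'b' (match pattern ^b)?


Pattern ^b anchors to start of word. Check which words begin with 'b':
  'dig' -> no
  'red' -> no
  'run' -> no
  'fed' -> no
Matching words: []
Count: 0

0


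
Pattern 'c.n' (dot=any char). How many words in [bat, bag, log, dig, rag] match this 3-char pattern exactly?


Pattern 'c.n' means: starts with 'c', any single char, ends with 'n'.
Checking each word (must be exactly 3 chars):
  'bat' (len=3): no
  'bag' (len=3): no
  'log' (len=3): no
  'dig' (len=3): no
  'rag' (len=3): no
Matching words: []
Total: 0

0


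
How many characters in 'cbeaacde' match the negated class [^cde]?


Negated class [^cde] matches any char NOT in {c, d, e}
Scanning 'cbeaacde':
  pos 0: 'c' -> no (excluded)
  pos 1: 'b' -> MATCH
  pos 2: 'e' -> no (excluded)
  pos 3: 'a' -> MATCH
  pos 4: 'a' -> MATCH
  pos 5: 'c' -> no (excluded)
  pos 6: 'd' -> no (excluded)
  pos 7: 'e' -> no (excluded)
Total matches: 3

3


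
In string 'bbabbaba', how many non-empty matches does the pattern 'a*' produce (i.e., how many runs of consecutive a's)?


Pattern 'a*' matches zero or more a's. We want non-empty runs of consecutive a's.
String: 'bbabbaba'
Walking through the string to find runs of a's:
  Run 1: positions 2-2 -> 'a'
  Run 2: positions 5-5 -> 'a'
  Run 3: positions 7-7 -> 'a'
Non-empty runs found: ['a', 'a', 'a']
Count: 3

3


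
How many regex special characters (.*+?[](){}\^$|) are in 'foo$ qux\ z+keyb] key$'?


Regex special characters are: . * + ? [ ] ( ) { } \ ^ $ |
Scanning 'foo$ qux\ z+keyb] key$':
  pos 3: '$' -> SPECIAL
  pos 8: '\' -> SPECIAL
  pos 11: '+' -> SPECIAL
  pos 16: ']' -> SPECIAL
  pos 21: '$' -> SPECIAL
Special chars found: ['$', '\\', '+', ']', '$']
Total: 5

5


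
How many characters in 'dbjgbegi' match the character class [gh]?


Character class [gh] matches any of: {g, h}
Scanning string 'dbjgbegi' character by character:
  pos 0: 'd' -> no
  pos 1: 'b' -> no
  pos 2: 'j' -> no
  pos 3: 'g' -> MATCH
  pos 4: 'b' -> no
  pos 5: 'e' -> no
  pos 6: 'g' -> MATCH
  pos 7: 'i' -> no
Total matches: 2

2


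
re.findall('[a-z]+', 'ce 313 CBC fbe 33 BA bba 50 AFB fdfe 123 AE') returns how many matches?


Pattern '[a-z]+' finds one or more lowercase letters.
Text: 'ce 313 CBC fbe 33 BA bba 50 AFB fdfe 123 AE'
Scanning for matches:
  Match 1: 'ce'
  Match 2: 'fbe'
  Match 3: 'bba'
  Match 4: 'fdfe'
Total matches: 4

4


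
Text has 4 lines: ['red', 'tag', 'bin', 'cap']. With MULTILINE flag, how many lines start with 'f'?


With MULTILINE flag, ^ matches the start of each line.
Lines: ['red', 'tag', 'bin', 'cap']
Checking which lines start with 'f':
  Line 1: 'red' -> no
  Line 2: 'tag' -> no
  Line 3: 'bin' -> no
  Line 4: 'cap' -> no
Matching lines: []
Count: 0

0


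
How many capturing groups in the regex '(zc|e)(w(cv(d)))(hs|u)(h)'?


To count capturing groups, count each '(' that starts a group.
Pattern: '(zc|e)(w(cv(d)))(hs|u)(h)'
Walking through the pattern:
  Position 0: '(' -> group #1
  Position 6: '(' -> group #2
  Position 8: '(' -> group #3
  Position 11: '(' -> group #4
  Position 16: '(' -> group #5
  Position 22: '(' -> group #6
Total capturing groups: 6

6


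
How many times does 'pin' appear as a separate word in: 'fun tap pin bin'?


Scanning each word for exact match 'pin':
  Word 1: 'fun' -> no
  Word 2: 'tap' -> no
  Word 3: 'pin' -> MATCH
  Word 4: 'bin' -> no
Total matches: 1

1


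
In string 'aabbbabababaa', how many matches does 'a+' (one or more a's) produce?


Pattern 'a+' matches one or more consecutive a's.
String: 'aabbbabababaa'
Scanning for runs of a:
  Match 1: 'aa' (length 2)
  Match 2: 'a' (length 1)
  Match 3: 'a' (length 1)
  Match 4: 'a' (length 1)
  Match 5: 'aa' (length 2)
Total matches: 5

5


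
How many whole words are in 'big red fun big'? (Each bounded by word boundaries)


Word boundaries (\b) mark the start/end of each word.
Text: 'big red fun big'
Splitting by whitespace:
  Word 1: 'big'
  Word 2: 'red'
  Word 3: 'fun'
  Word 4: 'big'
Total whole words: 4

4


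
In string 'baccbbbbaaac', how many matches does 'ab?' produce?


Pattern 'ab?' matches 'a' optionally followed by 'b'.
String: 'baccbbbbaaac'
Scanning left to right for 'a' then checking next char:
  Match 1: 'a' (a not followed by b)
  Match 2: 'a' (a not followed by b)
  Match 3: 'a' (a not followed by b)
  Match 4: 'a' (a not followed by b)
Total matches: 4

4


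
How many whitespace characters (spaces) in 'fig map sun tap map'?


\s matches whitespace characters (spaces, tabs, etc.).
Text: 'fig map sun tap map'
This text has 5 words separated by spaces.
Number of spaces = number of words - 1 = 5 - 1 = 4

4


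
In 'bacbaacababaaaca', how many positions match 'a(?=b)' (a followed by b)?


Lookahead 'a(?=b)' matches 'a' only when followed by 'b'.
String: 'bacbaacababaaaca'
Checking each position where char is 'a':
  pos 1: 'a' -> no (next='c')
  pos 4: 'a' -> no (next='a')
  pos 5: 'a' -> no (next='c')
  pos 7: 'a' -> MATCH (next='b')
  pos 9: 'a' -> MATCH (next='b')
  pos 11: 'a' -> no (next='a')
  pos 12: 'a' -> no (next='a')
  pos 13: 'a' -> no (next='c')
Matching positions: [7, 9]
Count: 2

2


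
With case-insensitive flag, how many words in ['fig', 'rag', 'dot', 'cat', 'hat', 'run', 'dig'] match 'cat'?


Case-insensitive matching: compare each word's lowercase form to 'cat'.
  'fig' -> lower='fig' -> no
  'rag' -> lower='rag' -> no
  'dot' -> lower='dot' -> no
  'cat' -> lower='cat' -> MATCH
  'hat' -> lower='hat' -> no
  'run' -> lower='run' -> no
  'dig' -> lower='dig' -> no
Matches: ['cat']
Count: 1

1


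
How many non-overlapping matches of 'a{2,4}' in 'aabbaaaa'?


Pattern 'a{2,4}' matches between 2 and 4 consecutive a's (greedy).
String: 'aabbaaaa'
Finding runs of a's and applying greedy matching:
  Run at pos 0: 'aa' (length 2)
  Run at pos 4: 'aaaa' (length 4)
Matches: ['aa', 'aaaa']
Count: 2

2


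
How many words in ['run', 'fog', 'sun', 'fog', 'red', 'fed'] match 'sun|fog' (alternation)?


Alternation 'sun|fog' matches either 'sun' or 'fog'.
Checking each word:
  'run' -> no
  'fog' -> MATCH
  'sun' -> MATCH
  'fog' -> MATCH
  'red' -> no
  'fed' -> no
Matches: ['fog', 'sun', 'fog']
Count: 3

3


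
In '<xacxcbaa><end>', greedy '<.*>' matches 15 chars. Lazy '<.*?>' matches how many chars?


Greedy '<.*>' tries to match as MUCH as possible.
Lazy '<.*?>' tries to match as LITTLE as possible.

String: '<xacxcbaa><end>'
Greedy '<.*>' starts at first '<' and extends to the LAST '>': '<xacxcbaa><end>' (15 chars)
Lazy '<.*?>' starts at first '<' and stops at the FIRST '>': '<xacxcbaa>' (10 chars)

10


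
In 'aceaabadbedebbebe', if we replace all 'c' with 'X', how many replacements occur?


re.sub('c', 'X', text) replaces every occurrence of 'c' with 'X'.
Text: 'aceaabadbedebbebe'
Scanning for 'c':
  pos 1: 'c' -> replacement #1
Total replacements: 1

1


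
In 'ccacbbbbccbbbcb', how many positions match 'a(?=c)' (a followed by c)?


Lookahead 'a(?=c)' matches 'a' only when followed by 'c'.
String: 'ccacbbbbccbbbcb'
Checking each position where char is 'a':
  pos 2: 'a' -> MATCH (next='c')
Matching positions: [2]
Count: 1

1


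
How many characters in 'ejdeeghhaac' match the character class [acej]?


Character class [acej] matches any of: {a, c, e, j}
Scanning string 'ejdeeghhaac' character by character:
  pos 0: 'e' -> MATCH
  pos 1: 'j' -> MATCH
  pos 2: 'd' -> no
  pos 3: 'e' -> MATCH
  pos 4: 'e' -> MATCH
  pos 5: 'g' -> no
  pos 6: 'h' -> no
  pos 7: 'h' -> no
  pos 8: 'a' -> MATCH
  pos 9: 'a' -> MATCH
  pos 10: 'c' -> MATCH
Total matches: 7

7


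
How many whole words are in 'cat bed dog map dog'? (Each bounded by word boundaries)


Word boundaries (\b) mark the start/end of each word.
Text: 'cat bed dog map dog'
Splitting by whitespace:
  Word 1: 'cat'
  Word 2: 'bed'
  Word 3: 'dog'
  Word 4: 'map'
  Word 5: 'dog'
Total whole words: 5

5


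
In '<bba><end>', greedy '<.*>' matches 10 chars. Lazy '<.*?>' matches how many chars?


Greedy '<.*>' tries to match as MUCH as possible.
Lazy '<.*?>' tries to match as LITTLE as possible.

String: '<bba><end>'
Greedy '<.*>' starts at first '<' and extends to the LAST '>': '<bba><end>' (10 chars)
Lazy '<.*?>' starts at first '<' and stops at the FIRST '>': '<bba>' (5 chars)

5


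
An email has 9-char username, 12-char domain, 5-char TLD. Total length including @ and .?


An email address has format: username@domain.tld
Username length: 9
'@' character: 1
Domain length: 12
'.' character: 1
TLD length: 5
Total = 9 + 1 + 12 + 1 + 5 = 28

28


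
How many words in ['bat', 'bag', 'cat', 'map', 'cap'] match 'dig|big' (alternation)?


Alternation 'dig|big' matches either 'dig' or 'big'.
Checking each word:
  'bat' -> no
  'bag' -> no
  'cat' -> no
  'map' -> no
  'cap' -> no
Matches: []
Count: 0

0
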